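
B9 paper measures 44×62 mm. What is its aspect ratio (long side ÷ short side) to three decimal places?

62 / 44 = 1.409
ISO 216 targets √2 ≈ 1.414; the -0.005 deviation is from mm rounding.

1.409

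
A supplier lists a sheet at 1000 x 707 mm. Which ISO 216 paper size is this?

Aspect ratio 1000/707 ≈ 1.414 — close to the ISO √2 ≈ 1.414.
In the B-series (B0 = 1000 × 1414 mm): B1 = 707 × 1000 mm.

B1 (707 × 1000 mm)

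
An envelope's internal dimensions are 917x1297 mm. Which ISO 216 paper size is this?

C0 (917 × 1297 mm)

Aspect ratio 1297/917 ≈ 1.414 — close to the ISO √2 ≈ 1.414.
In the C-series (envelope sizes, between A and B): C0 = 917 × 1297 mm.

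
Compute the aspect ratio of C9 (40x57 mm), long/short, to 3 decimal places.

1.425

57 / 40 = 1.425
ISO 216 targets √2 ≈ 1.414; the +0.011 deviation is from mm rounding.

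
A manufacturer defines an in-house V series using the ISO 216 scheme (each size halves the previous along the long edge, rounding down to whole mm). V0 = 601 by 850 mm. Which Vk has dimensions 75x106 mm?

V0: 601 × 850 mm
V1: 425 × 601 mm
V2: 300 × 425 mm
V3: 212 × 300 mm
V4: 150 × 212 mm
V5: 106 × 150 mm
V6: 75 × 106 mm
V7: 53 × 75 mm
→ matches V6.

V6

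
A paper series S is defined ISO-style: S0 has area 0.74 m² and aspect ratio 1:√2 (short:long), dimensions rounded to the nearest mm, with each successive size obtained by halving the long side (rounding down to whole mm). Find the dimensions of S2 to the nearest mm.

Let S0's short side be w mm. w · w√2 = 0.74 m² = 740,000 mm², so w ≈ 723.4 mm and w√2 ≈ 1023.0 mm → S0 = 723 × 1023 mm.
S1: ⌊1023/2⌋ × 723 = 511 × 723 mm
S2: ⌊723/2⌋ × 511 = 361 × 511 mm

361 × 511 mm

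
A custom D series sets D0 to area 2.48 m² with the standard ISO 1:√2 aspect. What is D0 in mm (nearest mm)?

Let the short side be w mm. Then w · w√2 = 2.48 m² = 2,480,000 mm².
w² = 2,480,000/√2, so w ≈ 1324.2 mm; long side = w√2 ≈ 1872.8 mm.

1324 × 1873 mm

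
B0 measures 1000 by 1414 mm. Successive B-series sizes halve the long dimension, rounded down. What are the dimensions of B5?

176 × 250 mm

B1: ⌊1414/2⌋ × 1000 = 707 × 1000 mm
B2: ⌊1000/2⌋ × 707 = 500 × 707 mm
B3: ⌊707/2⌋ × 500 = 353 × 500 mm
B4: ⌊500/2⌋ × 353 = 250 × 353 mm
B5: ⌊353/2⌋ × 250 = 176 × 250 mm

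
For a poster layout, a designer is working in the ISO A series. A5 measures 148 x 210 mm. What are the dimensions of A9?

A6: ⌊210/2⌋ × 148 = 105 × 148 mm
A7: ⌊148/2⌋ × 105 = 74 × 105 mm
A8: ⌊105/2⌋ × 74 = 52 × 74 mm
A9: ⌊74/2⌋ × 52 = 37 × 52 mm

37 × 52 mm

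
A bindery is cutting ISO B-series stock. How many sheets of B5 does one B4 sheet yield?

2

Each ISO step halves the sheet: 1 × B4 → 2 × B5
From B4 to B5 is 1 halving step: 2^1 = 2.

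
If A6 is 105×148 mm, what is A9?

37 × 52 mm

A7: ⌊148/2⌋ × 105 = 74 × 105 mm
A8: ⌊105/2⌋ × 74 = 52 × 74 mm
A9: ⌊74/2⌋ × 52 = 37 × 52 mm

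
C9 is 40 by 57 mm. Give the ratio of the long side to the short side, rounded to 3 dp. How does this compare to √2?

1.425

57 / 40 = 1.425
ISO 216 targets √2 ≈ 1.414; the +0.011 deviation is from mm rounding.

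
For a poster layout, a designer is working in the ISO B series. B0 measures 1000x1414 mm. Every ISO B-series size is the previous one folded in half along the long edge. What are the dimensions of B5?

176 × 250 mm

B1: ⌊1414/2⌋ × 1000 = 707 × 1000 mm
B2: ⌊1000/2⌋ × 707 = 500 × 707 mm
B3: ⌊707/2⌋ × 500 = 353 × 500 mm
B4: ⌊500/2⌋ × 353 = 250 × 353 mm
B5: ⌊353/2⌋ × 250 = 176 × 250 mm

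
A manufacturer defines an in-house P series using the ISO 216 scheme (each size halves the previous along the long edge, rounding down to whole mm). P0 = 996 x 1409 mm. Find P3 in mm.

352 × 498 mm

P1: ⌊1409/2⌋ × 996 = 704 × 996 mm
P2: ⌊996/2⌋ × 704 = 498 × 704 mm
P3: ⌊704/2⌋ × 498 = 352 × 498 mm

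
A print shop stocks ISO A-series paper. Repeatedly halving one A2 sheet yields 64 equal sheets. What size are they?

64 = 2^6, so 6 halving steps.
A2 → A3 → … → A8 after 6 steps.

A8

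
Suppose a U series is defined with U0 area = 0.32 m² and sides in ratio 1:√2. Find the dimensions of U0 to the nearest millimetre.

476 × 673 mm

Let the short side be w mm. Then w · w√2 = 0.32 m² = 320,000 mm².
w² = 320,000/√2, so w ≈ 475.7 mm; long side = w√2 ≈ 672.7 mm.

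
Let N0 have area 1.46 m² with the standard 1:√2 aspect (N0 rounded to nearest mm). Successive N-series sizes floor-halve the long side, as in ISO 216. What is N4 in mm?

254 × 359 mm

Let N0's short side be w mm. w · w√2 = 1.46 m² = 1,460,000 mm², so w ≈ 1016.1 mm and w√2 ≈ 1436.9 mm → N0 = 1016 × 1437 mm.
N1: ⌊1437/2⌋ × 1016 = 718 × 1016 mm
N2: ⌊1016/2⌋ × 718 = 508 × 718 mm
N3: ⌊718/2⌋ × 508 = 359 × 508 mm
N4: ⌊508/2⌋ × 359 = 254 × 359 mm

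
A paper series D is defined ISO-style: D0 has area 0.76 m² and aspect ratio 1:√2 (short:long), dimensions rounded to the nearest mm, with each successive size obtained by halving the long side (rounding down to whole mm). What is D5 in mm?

129 × 183 mm

Let D0's short side be w mm. w · w√2 = 0.76 m² = 760,000 mm², so w ≈ 733.1 mm and w√2 ≈ 1036.7 mm → D0 = 733 × 1037 mm.
D1: ⌊1037/2⌋ × 733 = 518 × 733 mm
D2: ⌊733/2⌋ × 518 = 366 × 518 mm
D3: ⌊518/2⌋ × 366 = 259 × 366 mm
D4: ⌊366/2⌋ × 259 = 183 × 259 mm
D5: ⌊259/2⌋ × 183 = 129 × 183 mm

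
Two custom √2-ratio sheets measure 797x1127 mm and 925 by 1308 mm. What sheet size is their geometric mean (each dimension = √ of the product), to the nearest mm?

859 × 1214 mm

Short side: √(797 · 925) = √737225 ≈ 858.6 → 859 mm
Long side: √(1127 · 1308) = √1474116 ≈ 1214.1 → 1214 mm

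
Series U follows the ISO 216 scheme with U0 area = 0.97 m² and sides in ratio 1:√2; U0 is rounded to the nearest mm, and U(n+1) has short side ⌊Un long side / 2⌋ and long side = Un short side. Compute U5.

Let U0's short side be w mm. w · w√2 = 0.97 m² = 970,000 mm², so w ≈ 828.2 mm and w√2 ≈ 1171.2 mm → U0 = 828 × 1171 mm.
U1: ⌊1171/2⌋ × 828 = 585 × 828 mm
U2: ⌊828/2⌋ × 585 = 414 × 585 mm
U3: ⌊585/2⌋ × 414 = 292 × 414 mm
U4: ⌊414/2⌋ × 292 = 207 × 292 mm
U5: ⌊292/2⌋ × 207 = 146 × 207 mm

146 × 207 mm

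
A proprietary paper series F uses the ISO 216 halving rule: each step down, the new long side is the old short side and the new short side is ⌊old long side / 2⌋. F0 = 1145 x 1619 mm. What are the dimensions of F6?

F1 = 809 × 1145 mm (from F0 by 1 halving).
F2: ⌊1145/2⌋ × 809 = 572 × 809 mm
F3: ⌊809/2⌋ × 572 = 404 × 572 mm
F4: ⌊572/2⌋ × 404 = 286 × 404 mm
F5: ⌊404/2⌋ × 286 = 202 × 286 mm
F6: ⌊286/2⌋ × 202 = 143 × 202 mm

143 × 202 mm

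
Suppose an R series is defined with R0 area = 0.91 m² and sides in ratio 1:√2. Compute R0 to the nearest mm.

802 × 1134 mm

Let the short side be w mm. Then w · w√2 = 0.91 m² = 910,000 mm².
w² = 910,000/√2, so w ≈ 802.2 mm; long side = w√2 ≈ 1134.4 mm.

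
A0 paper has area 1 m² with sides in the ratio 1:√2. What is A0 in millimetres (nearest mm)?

Let the short side be w mm. Then the long side is w√2 and w · w√2 = 10⁶ mm².
w² = 10⁶/√2, so w = 1000 / 2^(1/4) ≈ 840.9 mm; long side = 1000 · 2^(1/4) ≈ 1189.2 mm.

841 × 1189 mm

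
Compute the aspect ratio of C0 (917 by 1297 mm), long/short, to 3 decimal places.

1297 / 917 = 1.414
Matches √2 ≈ 1.414 — the ISO 216 defining ratio.

1.414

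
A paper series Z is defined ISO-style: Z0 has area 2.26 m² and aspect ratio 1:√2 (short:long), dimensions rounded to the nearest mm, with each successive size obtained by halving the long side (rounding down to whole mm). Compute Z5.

223 × 316 mm

Let Z0's short side be w mm. w · w√2 = 2.26 m² = 2,260,000 mm², so w ≈ 1264.1 mm and w√2 ≈ 1787.8 mm → Z0 = 1264 × 1788 mm.
Z1: ⌊1788/2⌋ × 1264 = 894 × 1264 mm
Z2: ⌊1264/2⌋ × 894 = 632 × 894 mm
Z3: ⌊894/2⌋ × 632 = 447 × 632 mm
Z4: ⌊632/2⌋ × 447 = 316 × 447 mm
Z5: ⌊447/2⌋ × 316 = 223 × 316 mm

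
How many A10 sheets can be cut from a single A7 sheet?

Each ISO step halves the sheet: 1 × A7 → 2 × A8 → 4 × A9 → 8 × A10
From A7 to A10 is 3 halving steps: 2^3 = 8.

8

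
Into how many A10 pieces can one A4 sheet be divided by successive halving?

64

Each ISO step halves the sheet: 1 × A4 → 2 × A5 → 4 × A6 → 8 × A7 → …
From A4 to A10 is 6 halving steps: 2^6 = 64.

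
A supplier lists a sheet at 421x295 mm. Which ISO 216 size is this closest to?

A3 (297 × 420 mm)

Aspect ratio 421/295 ≈ 1.427 — close to the ISO √2 ≈ 1.414.
In the A-series (A0 area = 1 m²): A3 = 297 × 420 mm.
Off by 3 mm total — nearest standard size.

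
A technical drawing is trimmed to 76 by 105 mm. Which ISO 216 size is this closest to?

A7 (74 × 105 mm)

Aspect ratio 105/76 ≈ 1.382 (ISO target is √2 ≈ 1.414).
In the A-series (A0 area = 1 m²): A7 = 74 × 105 mm.
Off by 2 mm total — nearest standard size.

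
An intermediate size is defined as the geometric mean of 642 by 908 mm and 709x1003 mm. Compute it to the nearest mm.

675 × 954 mm

Short side: √(642 · 709) = √455178 ≈ 674.7 → 675 mm
Long side: √(908 · 1003) = √910724 ≈ 954.3 → 954 mm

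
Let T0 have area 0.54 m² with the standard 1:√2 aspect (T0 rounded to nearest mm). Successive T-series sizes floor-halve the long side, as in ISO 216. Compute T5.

109 × 154 mm

Let T0's short side be w mm. w · w√2 = 0.54 m² = 540,000 mm², so w ≈ 617.9 mm and w√2 ≈ 873.9 mm → T0 = 618 × 874 mm.
T1: ⌊874/2⌋ × 618 = 437 × 618 mm
T2: ⌊618/2⌋ × 437 = 309 × 437 mm
T3: ⌊437/2⌋ × 309 = 218 × 309 mm
T4: ⌊309/2⌋ × 218 = 154 × 218 mm
T5: ⌊218/2⌋ × 154 = 109 × 154 mm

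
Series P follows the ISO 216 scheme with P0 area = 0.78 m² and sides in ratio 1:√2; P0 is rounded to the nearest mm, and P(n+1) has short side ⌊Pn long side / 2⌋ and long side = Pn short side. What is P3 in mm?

Let P0's short side be w mm. w · w√2 = 0.78 m² = 780,000 mm², so w ≈ 742.7 mm and w√2 ≈ 1050.3 mm → P0 = 743 × 1050 mm.
P1: ⌊1050/2⌋ × 743 = 525 × 743 mm
P2: ⌊743/2⌋ × 525 = 371 × 525 mm
P3: ⌊525/2⌋ × 371 = 262 × 371 mm

262 × 371 mm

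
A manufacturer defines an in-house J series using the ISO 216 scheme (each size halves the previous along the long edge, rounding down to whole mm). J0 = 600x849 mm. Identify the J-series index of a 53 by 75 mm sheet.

J0: 600 × 849 mm
J1: 424 × 600 mm
J2: 300 × 424 mm
J3: 212 × 300 mm
J4: 150 × 212 mm
J5: 106 × 150 mm
J6: 75 × 106 mm
J7: 53 × 75 mm
J8: 37 × 53 mm
→ matches J7.

J7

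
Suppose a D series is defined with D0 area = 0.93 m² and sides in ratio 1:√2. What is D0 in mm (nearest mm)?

Let the short side be w mm. Then w · w√2 = 0.93 m² = 930,000 mm².
w² = 930,000/√2, so w ≈ 810.9 mm; long side = w√2 ≈ 1146.8 mm.

811 × 1147 mm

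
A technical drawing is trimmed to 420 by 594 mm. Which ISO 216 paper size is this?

A2 (420 × 594 mm)

Aspect ratio 594/420 ≈ 1.414 — close to the ISO √2 ≈ 1.414.
In the A-series (A0 area = 1 m²): A2 = 420 × 594 mm.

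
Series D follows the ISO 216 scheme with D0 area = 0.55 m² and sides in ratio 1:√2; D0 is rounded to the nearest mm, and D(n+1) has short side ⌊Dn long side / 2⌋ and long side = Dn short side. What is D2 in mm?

312 × 441 mm

Let D0's short side be w mm. w · w√2 = 0.55 m² = 550,000 mm², so w ≈ 623.6 mm and w√2 ≈ 881.9 mm → D0 = 624 × 882 mm.
D1: ⌊882/2⌋ × 624 = 441 × 624 mm
D2: ⌊624/2⌋ × 441 = 312 × 441 mm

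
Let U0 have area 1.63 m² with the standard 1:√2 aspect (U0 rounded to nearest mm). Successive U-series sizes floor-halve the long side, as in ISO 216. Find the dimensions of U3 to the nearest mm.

379 × 537 mm

Let U0's short side be w mm. w · w√2 = 1.63 m² = 1,630,000 mm², so w ≈ 1073.6 mm and w√2 ≈ 1518.3 mm → U0 = 1074 × 1518 mm.
U1: ⌊1518/2⌋ × 1074 = 759 × 1074 mm
U2: ⌊1074/2⌋ × 759 = 537 × 759 mm
U3: ⌊759/2⌋ × 537 = 379 × 537 mm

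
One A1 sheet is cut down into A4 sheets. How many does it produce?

A1 = 594 × 841 mm; A4 = 210 × 297 mm.
Each halving step doubles the count; 3 steps from A1 to A4.
2^3 = 8.

8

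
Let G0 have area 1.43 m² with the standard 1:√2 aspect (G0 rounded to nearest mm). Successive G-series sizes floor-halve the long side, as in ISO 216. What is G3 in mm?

355 × 503 mm

Let G0's short side be w mm. w · w√2 = 1.43 m² = 1,430,000 mm², so w ≈ 1005.6 mm and w√2 ≈ 1422.1 mm → G0 = 1006 × 1422 mm.
G1: ⌊1422/2⌋ × 1006 = 711 × 1006 mm
G2: ⌊1006/2⌋ × 711 = 503 × 711 mm
G3: ⌊711/2⌋ × 503 = 355 × 503 mm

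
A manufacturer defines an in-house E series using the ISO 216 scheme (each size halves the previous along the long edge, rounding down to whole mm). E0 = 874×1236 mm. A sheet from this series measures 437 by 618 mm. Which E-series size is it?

E2

E0: 874 × 1236 mm
E1: 618 × 874 mm
E2: 437 × 618 mm
E3: 309 × 437 mm
→ matches E2.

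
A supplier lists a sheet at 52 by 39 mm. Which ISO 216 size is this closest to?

A9 (37 × 52 mm)

Aspect ratio 52/39 ≈ 1.333 (ISO target is √2 ≈ 1.414).
In the A-series (A0 area = 1 m²): A9 = 37 × 52 mm.
Off by 2 mm total — nearest standard size.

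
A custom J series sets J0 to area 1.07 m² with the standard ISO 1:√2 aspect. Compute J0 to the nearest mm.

Let the short side be w mm. Then w · w√2 = 1.07 m² = 1,070,000 mm².
w² = 1,070,000/√2, so w ≈ 869.8 mm; long side = w√2 ≈ 1230.1 mm.

870 × 1230 mm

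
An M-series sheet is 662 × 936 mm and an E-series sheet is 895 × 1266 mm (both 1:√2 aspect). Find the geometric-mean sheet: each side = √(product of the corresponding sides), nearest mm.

770 × 1089 mm

Short side: √(662 · 895) = √592490 ≈ 769.7 → 770 mm
Long side: √(936 · 1266) = √1184976 ≈ 1088.6 → 1089 mm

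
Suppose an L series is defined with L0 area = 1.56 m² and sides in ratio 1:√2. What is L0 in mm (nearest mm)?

Let the short side be w mm. Then w · w√2 = 1.56 m² = 1,560,000 mm².
w² = 1,560,000/√2, so w ≈ 1050.3 mm; long side = w√2 ≈ 1485.3 mm.

1050 × 1485 mm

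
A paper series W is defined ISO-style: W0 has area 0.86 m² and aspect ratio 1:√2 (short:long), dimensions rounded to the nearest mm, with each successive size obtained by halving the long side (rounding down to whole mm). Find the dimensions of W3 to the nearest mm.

Let W0's short side be w mm. w · w√2 = 0.86 m² = 860,000 mm², so w ≈ 779.8 mm and w√2 ≈ 1102.8 mm → W0 = 780 × 1103 mm.
W1: ⌊1103/2⌋ × 780 = 551 × 780 mm
W2: ⌊780/2⌋ × 551 = 390 × 551 mm
W3: ⌊551/2⌋ × 390 = 275 × 390 mm

275 × 390 mm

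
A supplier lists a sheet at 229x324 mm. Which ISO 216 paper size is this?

Aspect ratio 324/229 ≈ 1.415 — close to the ISO √2 ≈ 1.414.
In the C-series (envelope sizes, between A and B): C4 = 229 × 324 mm.

C4 (229 × 324 mm)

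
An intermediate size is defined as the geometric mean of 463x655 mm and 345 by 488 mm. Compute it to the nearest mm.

Short side: √(463 · 345) = √159735 ≈ 399.7 → 400 mm
Long side: √(655 · 488) = √319640 ≈ 565.4 → 565 mm

400 × 565 mm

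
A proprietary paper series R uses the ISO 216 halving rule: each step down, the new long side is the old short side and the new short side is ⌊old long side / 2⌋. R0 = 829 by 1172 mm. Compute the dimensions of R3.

R1: ⌊1172/2⌋ × 829 = 586 × 829 mm
R2: ⌊829/2⌋ × 586 = 414 × 586 mm
R3: ⌊586/2⌋ × 414 = 293 × 414 mm

293 × 414 mm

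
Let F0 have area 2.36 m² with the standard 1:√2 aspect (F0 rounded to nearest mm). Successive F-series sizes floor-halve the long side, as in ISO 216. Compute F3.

456 × 646 mm

Let F0's short side be w mm. w · w√2 = 2.36 m² = 2,360,000 mm², so w ≈ 1291.8 mm and w√2 ≈ 1826.9 mm → F0 = 1292 × 1827 mm.
F1: ⌊1827/2⌋ × 1292 = 913 × 1292 mm
F2: ⌊1292/2⌋ × 913 = 646 × 913 mm
F3: ⌊913/2⌋ × 646 = 456 × 646 mm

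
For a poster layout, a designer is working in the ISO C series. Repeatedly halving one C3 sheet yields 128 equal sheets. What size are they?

128 = 2^7, so 7 halving steps.
C3 → C4 → … → C10 after 7 steps.

C10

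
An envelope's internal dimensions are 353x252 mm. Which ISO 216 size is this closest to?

B4 (250 × 353 mm)

Aspect ratio 353/252 ≈ 1.401 — close to the ISO √2 ≈ 1.414.
In the B-series (B0 = 1000 × 1414 mm): B4 = 250 × 353 mm.
Off by 2 mm total — nearest standard size.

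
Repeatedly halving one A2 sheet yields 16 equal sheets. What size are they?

16 = 2^4, so 4 halving steps.
A2 → A3 → … → A6 after 4 steps.

A6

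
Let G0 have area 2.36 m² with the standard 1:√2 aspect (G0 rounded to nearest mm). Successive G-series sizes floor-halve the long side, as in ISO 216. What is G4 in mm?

323 × 456 mm

Let G0's short side be w mm. w · w√2 = 2.36 m² = 2,360,000 mm², so w ≈ 1291.8 mm and w√2 ≈ 1826.9 mm → G0 = 1292 × 1827 mm.
G1: ⌊1827/2⌋ × 1292 = 913 × 1292 mm
G2: ⌊1292/2⌋ × 913 = 646 × 913 mm
G3: ⌊913/2⌋ × 646 = 456 × 646 mm
G4: ⌊646/2⌋ × 456 = 323 × 456 mm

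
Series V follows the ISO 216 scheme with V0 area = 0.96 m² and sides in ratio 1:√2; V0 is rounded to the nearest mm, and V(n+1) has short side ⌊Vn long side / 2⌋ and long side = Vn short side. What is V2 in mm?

412 × 582 mm

Let V0's short side be w mm. w · w√2 = 0.96 m² = 960,000 mm², so w ≈ 823.9 mm and w√2 ≈ 1165.2 mm → V0 = 824 × 1165 mm.
V1: ⌊1165/2⌋ × 824 = 582 × 824 mm
V2: ⌊824/2⌋ × 582 = 412 × 582 mm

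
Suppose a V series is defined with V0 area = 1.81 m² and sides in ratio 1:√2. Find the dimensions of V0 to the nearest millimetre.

1131 × 1600 mm

Let the short side be w mm. Then w · w√2 = 1.81 m² = 1,810,000 mm².
w² = 1,810,000/√2, so w ≈ 1131.3 mm; long side = w√2 ≈ 1599.9 mm.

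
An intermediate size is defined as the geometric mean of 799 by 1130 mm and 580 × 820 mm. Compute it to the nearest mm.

Short side: √(799 · 580) = √463420 ≈ 680.7 → 681 mm
Long side: √(1130 · 820) = √926600 ≈ 962.6 → 963 mm

681 × 963 mm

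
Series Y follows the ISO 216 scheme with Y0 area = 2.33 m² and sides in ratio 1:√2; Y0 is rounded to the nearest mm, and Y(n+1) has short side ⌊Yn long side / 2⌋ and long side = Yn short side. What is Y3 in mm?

Let Y0's short side be w mm. w · w√2 = 2.33 m² = 2,330,000 mm², so w ≈ 1283.6 mm and w√2 ≈ 1815.2 mm → Y0 = 1284 × 1815 mm.
Y1: ⌊1815/2⌋ × 1284 = 907 × 1284 mm
Y2: ⌊1284/2⌋ × 907 = 642 × 907 mm
Y3: ⌊907/2⌋ × 642 = 453 × 642 mm

453 × 642 mm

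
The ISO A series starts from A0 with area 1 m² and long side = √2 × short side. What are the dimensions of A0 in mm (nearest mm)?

841 × 1189 mm

Let the short side be w mm. Then the long side is w√2 and w · w√2 = 10⁶ mm².
w² = 10⁶/√2, so w = 1000 / 2^(1/4) ≈ 840.9 mm; long side = 1000 · 2^(1/4) ≈ 1189.2 mm.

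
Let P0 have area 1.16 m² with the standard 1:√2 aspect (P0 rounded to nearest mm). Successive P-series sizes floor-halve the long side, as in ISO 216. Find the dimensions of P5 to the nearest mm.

Let P0's short side be w mm. w · w√2 = 1.16 m² = 1,160,000 mm², so w ≈ 905.7 mm and w√2 ≈ 1280.8 mm → P0 = 906 × 1281 mm.
P1: ⌊1281/2⌋ × 906 = 640 × 906 mm
P2: ⌊906/2⌋ × 640 = 453 × 640 mm
P3: ⌊640/2⌋ × 453 = 320 × 453 mm
P4: ⌊453/2⌋ × 320 = 226 × 320 mm
P5: ⌊320/2⌋ × 226 = 160 × 226 mm

160 × 226 mm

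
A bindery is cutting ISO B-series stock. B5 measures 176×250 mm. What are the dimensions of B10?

31 × 44 mm

B6: ⌊250/2⌋ × 176 = 125 × 176 mm
B7: ⌊176/2⌋ × 125 = 88 × 125 mm
B8: ⌊125/2⌋ × 88 = 62 × 88 mm
B9: ⌊88/2⌋ × 62 = 44 × 62 mm
B10: ⌊62/2⌋ × 44 = 31 × 44 mm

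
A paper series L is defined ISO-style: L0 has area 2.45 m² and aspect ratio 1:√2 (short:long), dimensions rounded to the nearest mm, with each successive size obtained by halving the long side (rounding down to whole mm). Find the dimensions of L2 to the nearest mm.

658 × 930 mm

Let L0's short side be w mm. w · w√2 = 2.45 m² = 2,450,000 mm², so w ≈ 1316.2 mm and w√2 ≈ 1861.4 mm → L0 = 1316 × 1861 mm.
L1: ⌊1861/2⌋ × 1316 = 930 × 1316 mm
L2: ⌊1316/2⌋ × 930 = 658 × 930 mm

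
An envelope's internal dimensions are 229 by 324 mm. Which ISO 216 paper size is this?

C4 (229 × 324 mm)

Aspect ratio 324/229 ≈ 1.415 — close to the ISO √2 ≈ 1.414.
In the C-series (envelope sizes, between A and B): C4 = 229 × 324 mm.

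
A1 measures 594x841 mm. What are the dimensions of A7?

A2: ⌊841/2⌋ × 594 = 420 × 594 mm
A3: ⌊594/2⌋ × 420 = 297 × 420 mm
A4: ⌊420/2⌋ × 297 = 210 × 297 mm
A5: ⌊297/2⌋ × 210 = 148 × 210 mm
A6: ⌊210/2⌋ × 148 = 105 × 148 mm
A7: ⌊148/2⌋ × 105 = 74 × 105 mm

74 × 105 mm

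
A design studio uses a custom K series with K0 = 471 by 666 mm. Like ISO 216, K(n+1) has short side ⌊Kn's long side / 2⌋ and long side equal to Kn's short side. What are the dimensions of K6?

58 × 83 mm

K1 = 333 × 471 mm (from K0 by 1 halving).
K2: ⌊471/2⌋ × 333 = 235 × 333 mm
K3: ⌊333/2⌋ × 235 = 166 × 235 mm
K4: ⌊235/2⌋ × 166 = 117 × 166 mm
K5: ⌊166/2⌋ × 117 = 83 × 117 mm
K6: ⌊117/2⌋ × 83 = 58 × 83 mm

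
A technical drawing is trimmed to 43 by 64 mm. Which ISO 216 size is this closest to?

Aspect ratio 64/43 ≈ 1.488 (ISO target is √2 ≈ 1.414).
In the B-series (B0 = 1000 × 1414 mm): B9 = 44 × 62 mm.
Off by 3 mm total — nearest standard size.

B9 (44 × 62 mm)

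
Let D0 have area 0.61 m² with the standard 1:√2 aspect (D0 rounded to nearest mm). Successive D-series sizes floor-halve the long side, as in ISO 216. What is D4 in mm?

Let D0's short side be w mm. w · w√2 = 0.61 m² = 610,000 mm², so w ≈ 656.8 mm and w√2 ≈ 928.8 mm → D0 = 657 × 929 mm.
D1: ⌊929/2⌋ × 657 = 464 × 657 mm
D2: ⌊657/2⌋ × 464 = 328 × 464 mm
D3: ⌊464/2⌋ × 328 = 232 × 328 mm
D4: ⌊328/2⌋ × 232 = 164 × 232 mm

164 × 232 mm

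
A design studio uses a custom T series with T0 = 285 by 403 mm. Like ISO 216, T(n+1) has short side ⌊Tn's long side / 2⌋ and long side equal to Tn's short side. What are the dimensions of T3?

100 × 142 mm

T1: ⌊403/2⌋ × 285 = 201 × 285 mm
T2: ⌊285/2⌋ × 201 = 142 × 201 mm
T3: ⌊201/2⌋ × 142 = 100 × 142 mm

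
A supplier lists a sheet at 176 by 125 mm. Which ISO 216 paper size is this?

B6 (125 × 176 mm)

Aspect ratio 176/125 ≈ 1.408 — close to the ISO √2 ≈ 1.414.
In the B-series (B0 = 1000 × 1414 mm): B6 = 125 × 176 mm.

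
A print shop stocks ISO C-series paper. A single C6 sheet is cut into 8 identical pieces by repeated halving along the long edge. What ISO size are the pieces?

8 = 2^3, so 3 halving steps.
C6 → C7 → … → C9 after 3 steps.

C9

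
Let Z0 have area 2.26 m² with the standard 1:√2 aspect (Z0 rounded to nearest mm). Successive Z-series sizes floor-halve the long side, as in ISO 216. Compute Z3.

Let Z0's short side be w mm. w · w√2 = 2.26 m² = 2,260,000 mm², so w ≈ 1264.1 mm and w√2 ≈ 1787.8 mm → Z0 = 1264 × 1788 mm.
Z1: ⌊1788/2⌋ × 1264 = 894 × 1264 mm
Z2: ⌊1264/2⌋ × 894 = 632 × 894 mm
Z3: ⌊894/2⌋ × 632 = 447 × 632 mm

447 × 632 mm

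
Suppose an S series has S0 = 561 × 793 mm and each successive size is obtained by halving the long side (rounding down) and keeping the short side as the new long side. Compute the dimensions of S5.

S1: ⌊793/2⌋ × 561 = 396 × 561 mm
S2: ⌊561/2⌋ × 396 = 280 × 396 mm
S3: ⌊396/2⌋ × 280 = 198 × 280 mm
S4: ⌊280/2⌋ × 198 = 140 × 198 mm
S5: ⌊198/2⌋ × 140 = 99 × 140 mm

99 × 140 mm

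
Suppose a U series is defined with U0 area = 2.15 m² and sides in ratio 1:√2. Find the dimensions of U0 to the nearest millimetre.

1233 × 1744 mm

Let the short side be w mm. Then w · w√2 = 2.15 m² = 2,150,000 mm².
w² = 2,150,000/√2, so w ≈ 1233.0 mm; long side = w√2 ≈ 1743.7 mm.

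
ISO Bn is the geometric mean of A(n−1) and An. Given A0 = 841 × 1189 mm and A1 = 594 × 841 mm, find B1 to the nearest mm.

707 × 1000 mm

Short side: √(841 · 594) = √499554 ≈ 706.8 → 707 mm
Long side: √(1189 · 841) = √999949 ≈ 1000.0 → 1000 mm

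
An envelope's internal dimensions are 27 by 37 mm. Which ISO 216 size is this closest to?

A10 (26 × 37 mm)

Aspect ratio 37/27 ≈ 1.370 (ISO target is √2 ≈ 1.414).
In the A-series (A0 area = 1 m²): A10 = 26 × 37 mm.
Off by 1 mm total — nearest standard size.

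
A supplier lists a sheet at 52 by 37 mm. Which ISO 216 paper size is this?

A9 (37 × 52 mm)

Aspect ratio 52/37 ≈ 1.405 — close to the ISO √2 ≈ 1.414.
In the A-series (A0 area = 1 m²): A9 = 37 × 52 mm.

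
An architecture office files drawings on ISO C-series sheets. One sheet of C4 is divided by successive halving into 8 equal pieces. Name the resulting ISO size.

8 = 2^3, so 3 halving steps.
C4 → C5 → … → C7 after 3 steps.

C7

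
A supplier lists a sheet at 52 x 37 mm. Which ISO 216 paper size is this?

Aspect ratio 52/37 ≈ 1.405 — close to the ISO √2 ≈ 1.414.
In the A-series (A0 area = 1 m²): A9 = 37 × 52 mm.

A9 (37 × 52 mm)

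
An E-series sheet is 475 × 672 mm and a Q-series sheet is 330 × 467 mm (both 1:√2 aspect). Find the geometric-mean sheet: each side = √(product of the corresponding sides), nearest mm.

396 × 560 mm

Short side: √(475 · 330) = √156750 ≈ 395.9 → 396 mm
Long side: √(672 · 467) = √313824 ≈ 560.2 → 560 mm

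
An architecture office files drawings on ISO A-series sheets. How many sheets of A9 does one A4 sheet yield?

32

Each ISO step halves the sheet: 1 × A4 → 2 × A5 → 4 × A6 → 8 × A7 → …
From A4 to A9 is 5 halving steps: 2^5 = 32.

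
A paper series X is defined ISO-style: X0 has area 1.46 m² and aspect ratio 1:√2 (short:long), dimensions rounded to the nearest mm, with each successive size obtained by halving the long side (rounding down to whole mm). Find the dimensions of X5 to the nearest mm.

Let X0's short side be w mm. w · w√2 = 1.46 m² = 1,460,000 mm², so w ≈ 1016.1 mm and w√2 ≈ 1436.9 mm → X0 = 1016 × 1437 mm.
X1: ⌊1437/2⌋ × 1016 = 718 × 1016 mm
X2: ⌊1016/2⌋ × 718 = 508 × 718 mm
X3: ⌊718/2⌋ × 508 = 359 × 508 mm
X4: ⌊508/2⌋ × 359 = 254 × 359 mm
X5: ⌊359/2⌋ × 254 = 179 × 254 mm

179 × 254 mm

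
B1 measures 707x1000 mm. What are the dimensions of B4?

250 × 353 mm

B2: ⌊1000/2⌋ × 707 = 500 × 707 mm
B3: ⌊707/2⌋ × 500 = 353 × 500 mm
B4: ⌊500/2⌋ × 353 = 250 × 353 mm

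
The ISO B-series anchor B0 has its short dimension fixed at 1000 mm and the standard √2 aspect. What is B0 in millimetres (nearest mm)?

Short side = 1000 mm; long side = 1000√2 ≈ 1414.2 mm.

1000 × 1414 mm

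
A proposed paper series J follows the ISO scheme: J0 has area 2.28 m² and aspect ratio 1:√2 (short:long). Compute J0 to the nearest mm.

1270 × 1796 mm

Let the short side be w mm. Then w · w√2 = 2.28 m² = 2,280,000 mm².
w² = 2,280,000/√2, so w ≈ 1269.7 mm; long side = w√2 ≈ 1795.7 mm.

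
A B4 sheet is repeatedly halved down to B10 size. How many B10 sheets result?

Each ISO step halves the sheet: 1 × B4 → 2 × B5 → 4 × B6 → 8 × B7 → …
From B4 to B10 is 6 halving steps: 2^6 = 64.

64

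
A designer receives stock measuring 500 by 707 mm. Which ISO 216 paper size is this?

B2 (500 × 707 mm)

Aspect ratio 707/500 ≈ 1.414 — close to the ISO √2 ≈ 1.414.
In the B-series (B0 = 1000 × 1414 mm): B2 = 500 × 707 mm.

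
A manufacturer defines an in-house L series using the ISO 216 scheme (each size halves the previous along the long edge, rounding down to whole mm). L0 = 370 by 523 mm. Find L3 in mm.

L1: ⌊523/2⌋ × 370 = 261 × 370 mm
L2: ⌊370/2⌋ × 261 = 185 × 261 mm
L3: ⌊261/2⌋ × 185 = 130 × 185 mm

130 × 185 mm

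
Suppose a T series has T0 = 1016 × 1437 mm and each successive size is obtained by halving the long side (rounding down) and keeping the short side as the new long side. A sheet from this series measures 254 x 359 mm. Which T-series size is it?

T4

T0: 1016 × 1437 mm
T1: 718 × 1016 mm
T2: 508 × 718 mm
T3: 359 × 508 mm
T4: 254 × 359 mm
T5: 179 × 254 mm
→ matches T4.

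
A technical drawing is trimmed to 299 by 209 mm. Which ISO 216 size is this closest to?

A4 (210 × 297 mm)

Aspect ratio 299/209 ≈ 1.431 (ISO target is √2 ≈ 1.414).
In the A-series (A0 area = 1 m²): A4 = 210 × 297 mm.
Off by 3 mm total — nearest standard size.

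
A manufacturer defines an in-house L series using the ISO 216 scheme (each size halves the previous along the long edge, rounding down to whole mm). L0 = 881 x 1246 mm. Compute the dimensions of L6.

110 × 155 mm

L1: ⌊1246/2⌋ × 881 = 623 × 881 mm
L2: ⌊881/2⌋ × 623 = 440 × 623 mm
L3: ⌊623/2⌋ × 440 = 311 × 440 mm
L4: ⌊440/2⌋ × 311 = 220 × 311 mm
L5: ⌊311/2⌋ × 220 = 155 × 220 mm
L6: ⌊220/2⌋ × 155 = 110 × 155 mm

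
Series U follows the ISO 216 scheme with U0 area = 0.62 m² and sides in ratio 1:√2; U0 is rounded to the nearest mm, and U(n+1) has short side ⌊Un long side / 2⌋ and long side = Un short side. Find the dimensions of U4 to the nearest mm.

Let U0's short side be w mm. w · w√2 = 0.62 m² = 620,000 mm², so w ≈ 662.1 mm and w√2 ≈ 936.4 mm → U0 = 662 × 936 mm.
U1: ⌊936/2⌋ × 662 = 468 × 662 mm
U2: ⌊662/2⌋ × 468 = 331 × 468 mm
U3: ⌊468/2⌋ × 331 = 234 × 331 mm
U4: ⌊331/2⌋ × 234 = 165 × 234 mm

165 × 234 mm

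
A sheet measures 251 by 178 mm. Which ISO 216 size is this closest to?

B5 (176 × 250 mm)

Aspect ratio 251/178 ≈ 1.410 — close to the ISO √2 ≈ 1.414.
In the B-series (B0 = 1000 × 1414 mm): B5 = 176 × 250 mm.
Off by 3 mm total — nearest standard size.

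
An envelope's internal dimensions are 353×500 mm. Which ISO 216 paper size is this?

Aspect ratio 500/353 ≈ 1.416 — close to the ISO √2 ≈ 1.414.
In the B-series (B0 = 1000 × 1414 mm): B3 = 353 × 500 mm.

B3 (353 × 500 mm)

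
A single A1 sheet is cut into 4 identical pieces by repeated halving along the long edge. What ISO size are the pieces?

A3

4 = 2^2, so 2 halving steps.
A1 → A2 → … → A3 after 2 steps.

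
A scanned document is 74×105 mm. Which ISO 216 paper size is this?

A7 (74 × 105 mm)

Aspect ratio 105/74 ≈ 1.419 — close to the ISO √2 ≈ 1.414.
In the A-series (A0 area = 1 m²): A7 = 74 × 105 mm.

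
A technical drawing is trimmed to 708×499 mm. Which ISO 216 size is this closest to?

B2 (500 × 707 mm)

Aspect ratio 708/499 ≈ 1.419 — close to the ISO √2 ≈ 1.414.
In the B-series (B0 = 1000 × 1414 mm): B2 = 500 × 707 mm.
Off by 2 mm total — nearest standard size.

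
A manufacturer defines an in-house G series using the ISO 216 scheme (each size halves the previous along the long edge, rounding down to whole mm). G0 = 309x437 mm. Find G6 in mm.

38 × 54 mm

G1 = 218 × 309 mm (from G0 by 1 halving).
G2: ⌊309/2⌋ × 218 = 154 × 218 mm
G3: ⌊218/2⌋ × 154 = 109 × 154 mm
G4: ⌊154/2⌋ × 109 = 77 × 109 mm
G5: ⌊109/2⌋ × 77 = 54 × 77 mm
G6: ⌊77/2⌋ × 54 = 38 × 54 mm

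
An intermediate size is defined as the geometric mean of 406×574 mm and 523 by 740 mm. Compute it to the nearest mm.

Short side: √(406 · 523) = √212338 ≈ 460.8 → 461 mm
Long side: √(574 · 740) = √424760 ≈ 651.7 → 652 mm

461 × 652 mm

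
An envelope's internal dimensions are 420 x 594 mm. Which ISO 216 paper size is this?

A2 (420 × 594 mm)

Aspect ratio 594/420 ≈ 1.414 — close to the ISO √2 ≈ 1.414.
In the A-series (A0 area = 1 m²): A2 = 420 × 594 mm.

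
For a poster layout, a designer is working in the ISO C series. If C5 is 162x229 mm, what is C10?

C6: ⌊229/2⌋ × 162 = 114 × 162 mm
C7: ⌊162/2⌋ × 114 = 81 × 114 mm
C8: ⌊114/2⌋ × 81 = 57 × 81 mm
C9: ⌊81/2⌋ × 57 = 40 × 57 mm
C10: ⌊57/2⌋ × 40 = 28 × 40 mm

28 × 40 mm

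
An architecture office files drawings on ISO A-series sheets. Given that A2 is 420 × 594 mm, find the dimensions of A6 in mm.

105 × 148 mm

A3: ⌊594/2⌋ × 420 = 297 × 420 mm
A4: ⌊420/2⌋ × 297 = 210 × 297 mm
A5: ⌊297/2⌋ × 210 = 148 × 210 mm
A6: ⌊210/2⌋ × 148 = 105 × 148 mm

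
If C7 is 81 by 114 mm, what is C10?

C8: ⌊114/2⌋ × 81 = 57 × 81 mm
C9: ⌊81/2⌋ × 57 = 40 × 57 mm
C10: ⌊57/2⌋ × 40 = 28 × 40 mm

28 × 40 mm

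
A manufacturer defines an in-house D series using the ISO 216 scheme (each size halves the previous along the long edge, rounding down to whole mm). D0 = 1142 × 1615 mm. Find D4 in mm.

D1: ⌊1615/2⌋ × 1142 = 807 × 1142 mm
D2: ⌊1142/2⌋ × 807 = 571 × 807 mm
D3: ⌊807/2⌋ × 571 = 403 × 571 mm
D4: ⌊571/2⌋ × 403 = 285 × 403 mm

285 × 403 mm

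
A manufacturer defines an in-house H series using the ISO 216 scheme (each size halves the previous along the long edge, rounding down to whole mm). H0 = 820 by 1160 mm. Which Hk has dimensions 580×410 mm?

H2

H0: 820 × 1160 mm
H1: 580 × 820 mm
H2: 410 × 580 mm
H3: 290 × 410 mm
→ matches H2.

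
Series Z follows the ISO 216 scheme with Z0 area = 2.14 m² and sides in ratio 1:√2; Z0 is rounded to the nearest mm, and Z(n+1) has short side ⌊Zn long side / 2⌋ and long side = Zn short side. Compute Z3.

435 × 615 mm

Let Z0's short side be w mm. w · w√2 = 2.14 m² = 2,140,000 mm², so w ≈ 1230.1 mm and w√2 ≈ 1739.7 mm → Z0 = 1230 × 1740 mm.
Z1: ⌊1740/2⌋ × 1230 = 870 × 1230 mm
Z2: ⌊1230/2⌋ × 870 = 615 × 870 mm
Z3: ⌊870/2⌋ × 615 = 435 × 615 mm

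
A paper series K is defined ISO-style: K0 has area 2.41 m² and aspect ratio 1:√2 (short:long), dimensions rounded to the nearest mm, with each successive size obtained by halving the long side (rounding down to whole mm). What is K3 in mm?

Let K0's short side be w mm. w · w√2 = 2.41 m² = 2,410,000 mm², so w ≈ 1305.4 mm and w√2 ≈ 1846.1 mm → K0 = 1305 × 1846 mm.
K1: ⌊1846/2⌋ × 1305 = 923 × 1305 mm
K2: ⌊1305/2⌋ × 923 = 652 × 923 mm
K3: ⌊923/2⌋ × 652 = 461 × 652 mm

461 × 652 mm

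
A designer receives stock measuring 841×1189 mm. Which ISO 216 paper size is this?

Aspect ratio 1189/841 ≈ 1.414 — close to the ISO √2 ≈ 1.414.
In the A-series (A0 area = 1 m²): A0 = 841 × 1189 mm.

A0 (841 × 1189 mm)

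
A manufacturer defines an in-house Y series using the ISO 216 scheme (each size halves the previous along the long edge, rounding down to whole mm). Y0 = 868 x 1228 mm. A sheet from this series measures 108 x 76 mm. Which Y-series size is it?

Y7

Y0: 868 × 1228 mm
Y1: 614 × 868 mm
Y2: 434 × 614 mm
Y3: 307 × 434 mm
Y4: 217 × 307 mm
Y5: 153 × 217 mm
Y6: 108 × 153 mm
Y7: 76 × 108 mm
Y8: 54 × 76 mm
→ matches Y7.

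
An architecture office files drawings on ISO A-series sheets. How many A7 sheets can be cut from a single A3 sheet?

Each ISO step halves the sheet: 1 × A3 → 2 × A4 → 4 × A5 → 8 × A6 → …
From A3 to A7 is 4 halving steps: 2^4 = 16.

16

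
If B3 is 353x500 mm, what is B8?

B4: ⌊500/2⌋ × 353 = 250 × 353 mm
B5: ⌊353/2⌋ × 250 = 176 × 250 mm
B6: ⌊250/2⌋ × 176 = 125 × 176 mm
B7: ⌊176/2⌋ × 125 = 88 × 125 mm
B8: ⌊125/2⌋ × 88 = 62 × 88 mm

62 × 88 mm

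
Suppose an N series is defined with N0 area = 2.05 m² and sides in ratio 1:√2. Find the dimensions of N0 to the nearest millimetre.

1204 × 1703 mm

Let the short side be w mm. Then w · w√2 = 2.05 m² = 2,050,000 mm².
w² = 2,050,000/√2, so w ≈ 1204.0 mm; long side = w√2 ≈ 1702.7 mm.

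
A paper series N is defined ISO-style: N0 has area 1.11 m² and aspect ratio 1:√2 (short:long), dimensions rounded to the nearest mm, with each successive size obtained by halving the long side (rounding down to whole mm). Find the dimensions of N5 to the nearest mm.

156 × 221 mm

Let N0's short side be w mm. w · w√2 = 1.11 m² = 1,110,000 mm², so w ≈ 885.9 mm and w√2 ≈ 1252.9 mm → N0 = 886 × 1253 mm.
N1: ⌊1253/2⌋ × 886 = 626 × 886 mm
N2: ⌊886/2⌋ × 626 = 443 × 626 mm
N3: ⌊626/2⌋ × 443 = 313 × 443 mm
N4: ⌊443/2⌋ × 313 = 221 × 313 mm
N5: ⌊313/2⌋ × 221 = 156 × 221 mm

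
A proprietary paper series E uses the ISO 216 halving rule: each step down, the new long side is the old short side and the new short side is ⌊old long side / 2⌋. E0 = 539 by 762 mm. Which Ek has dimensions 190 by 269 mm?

E3

E0: 539 × 762 mm
E1: 381 × 539 mm
E2: 269 × 381 mm
E3: 190 × 269 mm
E4: 134 × 190 mm
→ matches E3.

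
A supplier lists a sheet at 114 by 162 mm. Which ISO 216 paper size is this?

Aspect ratio 162/114 ≈ 1.421 — close to the ISO √2 ≈ 1.414.
In the C-series (envelope sizes, between A and B): C6 = 114 × 162 mm.

C6 (114 × 162 mm)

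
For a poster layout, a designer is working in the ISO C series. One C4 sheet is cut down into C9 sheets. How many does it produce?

C4 = 229 × 324 mm; C9 = 40 × 57 mm.
Each halving step doubles the count; 5 steps from C4 to C9.
2^5 = 32.

32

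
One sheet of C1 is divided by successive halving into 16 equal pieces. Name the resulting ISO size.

16 = 2^4, so 4 halving steps.
C1 → C2 → … → C5 after 4 steps.

C5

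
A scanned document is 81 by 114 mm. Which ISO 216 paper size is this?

Aspect ratio 114/81 ≈ 1.407 — close to the ISO √2 ≈ 1.414.
In the C-series (envelope sizes, between A and B): C7 = 81 × 114 mm.

C7 (81 × 114 mm)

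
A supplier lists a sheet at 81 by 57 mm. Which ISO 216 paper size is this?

C8 (57 × 81 mm)

Aspect ratio 81/57 ≈ 1.421 — close to the ISO √2 ≈ 1.414.
In the C-series (envelope sizes, between A and B): C8 = 57 × 81 mm.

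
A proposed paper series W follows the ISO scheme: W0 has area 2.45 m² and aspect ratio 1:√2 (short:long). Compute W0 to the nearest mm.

Let the short side be w mm. Then w · w√2 = 2.45 m² = 2,450,000 mm².
w² = 2,450,000/√2, so w ≈ 1316.2 mm; long side = w√2 ≈ 1861.4 mm.

1316 × 1861 mm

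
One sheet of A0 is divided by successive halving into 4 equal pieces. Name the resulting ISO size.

A2

4 = 2^2, so 2 halving steps.
A0 → A1 → … → A2 after 2 steps.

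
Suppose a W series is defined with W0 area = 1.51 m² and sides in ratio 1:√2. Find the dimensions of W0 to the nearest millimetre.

1033 × 1461 mm

Let the short side be w mm. Then w · w√2 = 1.51 m² = 1,510,000 mm².
w² = 1,510,000/√2, so w ≈ 1033.3 mm; long side = w√2 ≈ 1461.3 mm.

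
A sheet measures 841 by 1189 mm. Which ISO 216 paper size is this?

Aspect ratio 1189/841 ≈ 1.414 — close to the ISO √2 ≈ 1.414.
In the A-series (A0 area = 1 m²): A0 = 841 × 1189 mm.

A0 (841 × 1189 mm)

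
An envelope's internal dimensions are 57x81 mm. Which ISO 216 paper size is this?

C8 (57 × 81 mm)

Aspect ratio 81/57 ≈ 1.421 — close to the ISO √2 ≈ 1.414.
In the C-series (envelope sizes, between A and B): C8 = 57 × 81 mm.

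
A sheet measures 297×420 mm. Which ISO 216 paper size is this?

Aspect ratio 420/297 ≈ 1.414 — close to the ISO √2 ≈ 1.414.
In the A-series (A0 area = 1 m²): A3 = 297 × 420 mm.

A3 (297 × 420 mm)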